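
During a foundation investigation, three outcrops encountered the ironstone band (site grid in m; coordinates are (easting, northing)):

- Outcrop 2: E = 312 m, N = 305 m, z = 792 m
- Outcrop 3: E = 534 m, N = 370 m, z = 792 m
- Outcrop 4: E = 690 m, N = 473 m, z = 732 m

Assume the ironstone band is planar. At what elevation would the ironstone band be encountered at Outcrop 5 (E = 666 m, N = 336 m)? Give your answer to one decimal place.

Let the plane be z = a·E + b·N + c.
Outcrop 3−Outcrop 2: 222a + 65b = 0;  Outcrop 4−Outcrop 2: 378a + 168b = −60.
Solving gives a = 0.30646, b = −1.04668.
Then c = 792 − a·312 − b·305 = 1015.62.
At (666, 336): z = 204.1 − 351.7 + 1015.62 = 868.0 m.

868.0 m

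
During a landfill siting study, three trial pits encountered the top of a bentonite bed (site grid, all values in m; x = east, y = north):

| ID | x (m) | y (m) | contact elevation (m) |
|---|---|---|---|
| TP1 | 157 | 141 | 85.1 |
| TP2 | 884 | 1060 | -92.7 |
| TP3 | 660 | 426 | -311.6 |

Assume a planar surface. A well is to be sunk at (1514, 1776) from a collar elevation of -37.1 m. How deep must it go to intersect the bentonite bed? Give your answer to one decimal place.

272.4 m

Two edge vectors: TP1→TP2 = (727, 919, -177.8), TP1→TP3 = (503, 285, -396.7).
Normal n = (TP1→TP2) × (TP1→TP3) = (-313894.3, 198967.5, -255062).
So ∂z/∂x = −n_x/n_z = −1.230659 and ∂z/∂y = −n_y/n_z = 0.780075.
Intercept c from TP1: 85.1 + 193.21 − 109.99 = 168.32.
At (1514, 1776): z_contact = −1863.22 + 1385.41 + 168.32 = -309.48 m.
Depth below ground = -37.1 − (-309.48) = 272.4 m.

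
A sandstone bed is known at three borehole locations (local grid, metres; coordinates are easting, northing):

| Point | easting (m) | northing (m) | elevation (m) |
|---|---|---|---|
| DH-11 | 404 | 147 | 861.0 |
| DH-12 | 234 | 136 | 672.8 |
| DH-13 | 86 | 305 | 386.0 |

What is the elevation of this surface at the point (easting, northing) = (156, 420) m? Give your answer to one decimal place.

Two edge vectors: DH-11→DH-12 = (-170, -11, -188.2), DH-11→DH-13 = (-318, 158, -475).
Normal n = (DH-11→DH-12) × (DH-11→DH-13) = (34960.6, -20902.4, -30358).
So ∂z/∂easting = −n_x/n_z = 1.15161 and ∂z/∂northing = −n_y/n_z = −0.68853.
Intercept c from DH-11: 861 − 465.25 + 101.21 = 496.96.
At (156, 420): z = 179.7 − 289.2 + 496.96 = 387.4 m.

387.4 m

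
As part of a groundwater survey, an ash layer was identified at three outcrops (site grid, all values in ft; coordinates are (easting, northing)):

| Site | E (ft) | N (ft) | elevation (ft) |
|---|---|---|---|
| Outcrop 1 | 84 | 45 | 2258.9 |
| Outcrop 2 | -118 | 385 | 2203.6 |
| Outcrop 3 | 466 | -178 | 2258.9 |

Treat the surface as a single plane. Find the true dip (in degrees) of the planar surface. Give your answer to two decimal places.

Two edge vectors: Outcrop 1→Outcrop 2 = (-202, 340, -55.3), Outcrop 1→Outcrop 3 = (382, -223, 0).
Normal n = (Outcrop 1→Outcrop 2) × (Outcrop 1→Outcrop 3) = (-12331.9, -21124.6, -84834).
So ∂z/∂E = −n_x/n_z = −0.14537 and ∂z/∂N = −n_y/n_z = −0.24901.
Gradient magnitude |∇z| = √(a² + b²) = √(0.02113 + 0.06201) = 0.28834.
True dip = arctan(0.28834) = 16.08°, dipping toward NNE (azimuth ≈ 030°).

16.08°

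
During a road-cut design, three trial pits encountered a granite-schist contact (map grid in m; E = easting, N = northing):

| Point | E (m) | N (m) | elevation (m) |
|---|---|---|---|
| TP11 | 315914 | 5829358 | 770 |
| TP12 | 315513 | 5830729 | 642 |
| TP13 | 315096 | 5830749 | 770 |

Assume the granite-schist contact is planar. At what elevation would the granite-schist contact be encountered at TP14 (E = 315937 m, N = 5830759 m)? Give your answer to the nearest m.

503 m

Two edge vectors: TP11→TP12 = (-401, 1371, -128), TP11→TP13 = (-818, 1391, 0).
Normal n = (TP11→TP12) × (TP11→TP13) = (178048, 104704, 563687).
So ∂z/∂E = −n_x/n_z = −0.31586324 and ∂z/∂N = −n_y/n_z = −0.18574847.
Intercept c from TP11: 770 + 99785.62 + 1082794.35 = 1183349.97.
At (315937, 5830759): z = −99792.9 − 1083054.6 + 1183349.97 = 502.5 m.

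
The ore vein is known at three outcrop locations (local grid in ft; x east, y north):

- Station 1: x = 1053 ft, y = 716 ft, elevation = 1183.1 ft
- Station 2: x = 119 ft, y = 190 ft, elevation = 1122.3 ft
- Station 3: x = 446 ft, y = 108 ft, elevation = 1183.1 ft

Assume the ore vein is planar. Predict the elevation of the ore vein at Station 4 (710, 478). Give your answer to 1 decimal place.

1167.4 ft

Let the plane be z = a·x + b·y + c.
Station 2−Station 1: −934a − 526b = −60.8;  Station 3−Station 1: −607a − 608b = 0.
Solving gives a = 0.148704, b = −0.148460.
Then c = 1183.1 − a·1053 − b·716 = 1132.81.
At (710, 478): z = 105.6 − 71.0 + 1132.81 = 1167.4 ft.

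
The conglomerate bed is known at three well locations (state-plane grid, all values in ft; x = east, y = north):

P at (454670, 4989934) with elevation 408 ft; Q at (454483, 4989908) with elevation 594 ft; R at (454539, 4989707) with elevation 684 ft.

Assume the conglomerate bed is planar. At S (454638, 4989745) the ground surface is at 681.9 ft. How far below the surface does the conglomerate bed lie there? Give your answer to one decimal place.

113.3 ft

Let the plane be z = a·x + b·y + c.
Q−P: −187a − 26b = 186;  R−P: −131a − 227b = 276.
Solving gives a = −0.897625695, b = −0.697845965.
Then c = 408 − a·454670 − b·4989934 = 3890736.78.
At (454638, 4989745): z_contact = −408094.75 − 3482073.41 + 3890736.78 = 568.62 ft.
Depth below ground = 681.9 − 568.62 = 113.3 ft.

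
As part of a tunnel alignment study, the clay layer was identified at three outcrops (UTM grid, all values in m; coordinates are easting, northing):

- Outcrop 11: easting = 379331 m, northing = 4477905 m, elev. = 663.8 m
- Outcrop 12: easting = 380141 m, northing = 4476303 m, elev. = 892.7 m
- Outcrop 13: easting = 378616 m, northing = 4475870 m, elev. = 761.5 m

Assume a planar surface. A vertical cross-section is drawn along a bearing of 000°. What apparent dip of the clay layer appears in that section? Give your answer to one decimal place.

Let the plane be z = a·easting + b·northing + c.
Outcrop 12−Outcrop 11: 810a − 1602b = 228.9;  Outcrop 13−Outcrop 11: −715a − 2035b = 97.7.
Solving gives a = 0.11071, b = −0.08691.
Unit vector along 000° is (sin 0°, cos 0°) = (0.0000, 1.0000).
Slope in that direction = a·(0.0000) + b·(1.0000) = −0.08691.
Apparent dip = arctan|0.08691| = 5.0° (true dip is 8.0°, so apparent ≤ true as expected).

5.0°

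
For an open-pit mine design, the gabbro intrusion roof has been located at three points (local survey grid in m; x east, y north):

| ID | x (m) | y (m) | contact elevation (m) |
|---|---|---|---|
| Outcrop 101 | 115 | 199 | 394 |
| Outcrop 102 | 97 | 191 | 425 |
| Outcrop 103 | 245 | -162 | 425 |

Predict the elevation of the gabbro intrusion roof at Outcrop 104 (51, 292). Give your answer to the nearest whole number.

430 m

Two edge vectors: Outcrop 101→Outcrop 102 = (-18, -8, 31), Outcrop 101→Outcrop 103 = (130, -361, 31).
Normal n = (Outcrop 101→Outcrop 102) × (Outcrop 101→Outcrop 103) = (10943, 4588, 7538).
So ∂z/∂x = −n_x/n_z = −1.45171 and ∂z/∂y = −n_y/n_z = −0.60865.
Intercept c from Outcrop 101: 394 + 166.95 + 121.12 = 682.07.
At (51, 292): z = −74.0 − 177.7 + 682.07 = 430.3 m.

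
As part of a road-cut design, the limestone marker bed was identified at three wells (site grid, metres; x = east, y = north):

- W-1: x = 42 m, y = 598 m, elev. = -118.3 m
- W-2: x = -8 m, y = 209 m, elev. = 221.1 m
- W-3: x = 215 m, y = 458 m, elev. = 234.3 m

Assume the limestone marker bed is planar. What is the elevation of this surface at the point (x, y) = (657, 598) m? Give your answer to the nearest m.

Let the plane be z = a·x + b·y + c.
W-2−W-1: −50a − 389b = 339.4;  W-3−W-1: 173a − 140b = 352.6.
Solving gives a = 1.20658, b = −1.02758.
Then c = -118.3 − a·42 − b·598 = 445.52.
At (657, 598): z = 792.7 − 614.5 + 445.52 = 623.7 m.

624 m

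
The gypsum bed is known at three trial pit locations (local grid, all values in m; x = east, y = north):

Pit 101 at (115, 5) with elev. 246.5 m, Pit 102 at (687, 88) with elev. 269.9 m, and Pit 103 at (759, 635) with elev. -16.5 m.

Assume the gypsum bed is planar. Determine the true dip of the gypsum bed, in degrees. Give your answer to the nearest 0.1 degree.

28.9°

Let the plane be z = a·x + b·y + c.
Pit 102−Pit 101: 572a + 83b = 23.4;  Pit 103−Pit 101: 644a + 630b = −263.
Solving gives a = 0.11916, b = −0.53927.
Gradient magnitude |∇z| = √(a² + b²) = √(0.01420 + 0.29081) = 0.55228.
True dip = arctan(0.55228) = 28.9°, dipping toward NNW (azimuth ≈ 348°).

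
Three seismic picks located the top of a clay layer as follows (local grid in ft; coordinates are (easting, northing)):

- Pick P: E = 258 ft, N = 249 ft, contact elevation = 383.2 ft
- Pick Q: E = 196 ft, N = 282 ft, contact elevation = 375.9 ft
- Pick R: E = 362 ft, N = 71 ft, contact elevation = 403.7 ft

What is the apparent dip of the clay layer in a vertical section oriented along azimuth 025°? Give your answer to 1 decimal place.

Two edge vectors: Pick P→Pick Q = (-62, 33, -7.3), Pick P→Pick R = (104, -178, 20.5).
Normal n = (Pick P→Pick Q) × (Pick P→Pick R) = (-622.9, 511.8, 7604).
So ∂z/∂E = −n_x/n_z = 0.08192 and ∂z/∂N = −n_y/n_z = −0.06731.
Unit vector along 025° is (sin 25°, cos 25°) = (0.4226, 0.9063).
Slope in that direction = a·(0.4226) + b·(0.9063) = −0.02638.
Apparent dip = arctan|0.02638| = 1.5° (true dip is 6.1°, so apparent ≤ true as expected).

1.5°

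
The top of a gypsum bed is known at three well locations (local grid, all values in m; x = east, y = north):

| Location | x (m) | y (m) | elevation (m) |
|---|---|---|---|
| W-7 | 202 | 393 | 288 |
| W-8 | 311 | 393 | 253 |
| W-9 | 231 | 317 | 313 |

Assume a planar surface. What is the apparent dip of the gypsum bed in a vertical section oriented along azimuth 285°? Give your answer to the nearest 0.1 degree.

Two edge vectors: W-7→W-8 = (109, 0, -35), W-7→W-9 = (29, -76, 25).
Normal n = (W-7→W-8) × (W-7→W-9) = (-2660, -3740, -8284).
So ∂z/∂x = −n_x/n_z = −0.32110 and ∂z/∂y = −n_y/n_z = −0.45147.
Unit vector along 285° is (sin 285°, cos 285°) = (-0.9659, 0.2588).
Slope in that direction = a·(-0.9659) + b·(0.2588) = 0.19331.
Apparent dip = arctan|0.19331| = 10.9° (true dip is 29.0°, so apparent ≤ true as expected).

10.9°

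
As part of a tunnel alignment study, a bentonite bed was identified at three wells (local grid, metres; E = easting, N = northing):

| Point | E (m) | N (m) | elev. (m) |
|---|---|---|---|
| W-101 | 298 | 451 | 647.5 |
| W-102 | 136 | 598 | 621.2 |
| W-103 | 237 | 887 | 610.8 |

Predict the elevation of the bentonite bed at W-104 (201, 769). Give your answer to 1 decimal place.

615.6 m

Let the plane be z = a·E + b·N + c.
W-102−W-101: −162a + 147b = −26.3;  W-103−W-101: −61a + 436b = −36.7.
Solving gives a = 0.09847, b = −0.07040.
Then c = 647.5 − a·298 − b·451 = 649.91.
At (201, 769): z = 19.8 − 54.1 + 649.91 = 615.6 m.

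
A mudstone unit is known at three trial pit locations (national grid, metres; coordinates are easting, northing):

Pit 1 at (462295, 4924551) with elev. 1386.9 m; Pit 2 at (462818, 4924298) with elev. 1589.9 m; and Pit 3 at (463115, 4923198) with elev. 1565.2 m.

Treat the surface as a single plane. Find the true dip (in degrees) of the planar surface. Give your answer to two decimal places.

Two edge vectors: Pit 1→Pit 2 = (523, -253, 203), Pit 1→Pit 3 = (820, -1353, 178.3).
Normal n = (Pit 1→Pit 2) × (Pit 1→Pit 3) = (229549.1, 73209.1, -500159).
So ∂z/∂easting = −n_x/n_z = 0.45895 and ∂z/∂northing = −n_y/n_z = 0.14637.
Gradient magnitude |∇z| = √(a² + b²) = √(0.21064 + 0.02142) = 0.48173.
True dip = arctan(0.48173) = 25.72°, dipping toward WSW (azimuth ≈ 252°).

25.72°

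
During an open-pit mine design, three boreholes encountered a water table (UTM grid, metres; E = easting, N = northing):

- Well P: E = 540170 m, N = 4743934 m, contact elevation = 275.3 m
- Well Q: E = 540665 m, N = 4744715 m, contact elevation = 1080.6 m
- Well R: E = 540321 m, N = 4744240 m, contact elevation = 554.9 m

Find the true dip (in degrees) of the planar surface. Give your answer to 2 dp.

44.27°

Let the plane be z = a·E + b·N + c.
Well Q−Well P: 495a + 781b = 805.3;  Well R−Well P: 151a + 306b = 279.6.
Solving gives a = 0.83647, b = 0.50096.
Gradient magnitude |∇z| = √(a² + b²) = √(0.69967 + 0.25096) = 0.97500.
True dip = arctan(0.97500) = 44.27°, dipping toward WSW (azimuth ≈ 239°).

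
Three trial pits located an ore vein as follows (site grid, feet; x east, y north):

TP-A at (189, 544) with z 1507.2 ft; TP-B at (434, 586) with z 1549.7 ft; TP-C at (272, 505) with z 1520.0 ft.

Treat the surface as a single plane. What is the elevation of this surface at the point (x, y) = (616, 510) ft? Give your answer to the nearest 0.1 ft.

Two edge vectors: TP-A→TP-B = (245, 42, 42.5), TP-A→TP-C = (83, -39, 12.8).
Normal n = (TP-A→TP-B) × (TP-A→TP-C) = (2195.1, 391.5, -13041).
So ∂z/∂x = −n_x/n_z = 0.16832 and ∂z/∂y = −n_y/n_z = 0.03002.
Intercept c from TP-A: 1507.2 − 31.81 − 16.33 = 1459.06.
At (616, 510): z = 103.7 + 15.3 + 1459.06 = 1578.1 ft.

1578.1 ft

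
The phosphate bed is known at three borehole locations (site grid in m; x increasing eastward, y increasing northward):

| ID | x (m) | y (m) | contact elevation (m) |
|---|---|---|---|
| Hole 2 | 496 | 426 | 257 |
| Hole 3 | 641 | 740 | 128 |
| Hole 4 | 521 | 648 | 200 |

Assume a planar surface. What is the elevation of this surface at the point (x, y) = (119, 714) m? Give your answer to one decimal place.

Let the plane be z = a·x + b·y + c.
Hole 3−Hole 2: 145a + 314b = −129;  Hole 4−Hole 2: 25a + 222b = −57.
Solving gives a = −0.44125, b = −0.20707.
Then c = 257 − a·496 − b·426 = 564.07.
At (119, 714): z = −52.5 − 147.8 + 564.07 = 363.7 m.

363.7 m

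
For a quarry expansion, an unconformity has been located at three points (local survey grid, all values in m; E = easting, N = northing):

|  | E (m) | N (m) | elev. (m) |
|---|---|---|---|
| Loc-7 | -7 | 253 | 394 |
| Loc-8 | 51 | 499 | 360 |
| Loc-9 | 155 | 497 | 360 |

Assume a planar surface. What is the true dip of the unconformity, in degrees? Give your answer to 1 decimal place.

Let the plane be z = a·E + b·N + c.
Loc-8−Loc-7: 58a + 246b = −34;  Loc-9−Loc-7: 162a + 244b = −34.
Solving gives a = −0.00265, b = −0.13759.
Gradient magnitude |∇z| = √(a² + b²) = √(0.00001 + 0.01893) = 0.13761.
True dip = arctan(0.13761) = 7.8°, dipping toward N (azimuth ≈ 001°).

7.8°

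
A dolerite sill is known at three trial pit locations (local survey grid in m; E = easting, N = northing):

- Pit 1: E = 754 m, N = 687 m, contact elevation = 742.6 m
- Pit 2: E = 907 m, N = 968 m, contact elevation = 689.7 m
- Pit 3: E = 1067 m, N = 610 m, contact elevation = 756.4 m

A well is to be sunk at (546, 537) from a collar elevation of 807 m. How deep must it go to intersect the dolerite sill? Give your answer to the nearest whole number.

Let the plane be z = a·E + b·N + c.
Pit 2−Pit 1: 153a + 281b = −52.9;  Pit 3−Pit 1: 313a − 77b = 13.8.
Solving gives a = −0.00196, b = −0.18719.
Then c = 742.6 − a·754 − b·687 = 872.68.
At (546, 537): z_contact = −1.1 − 100.5 + 872.68 = 771.1 m.
Depth below ground = 807 − 771.1 = 36 m.

36 m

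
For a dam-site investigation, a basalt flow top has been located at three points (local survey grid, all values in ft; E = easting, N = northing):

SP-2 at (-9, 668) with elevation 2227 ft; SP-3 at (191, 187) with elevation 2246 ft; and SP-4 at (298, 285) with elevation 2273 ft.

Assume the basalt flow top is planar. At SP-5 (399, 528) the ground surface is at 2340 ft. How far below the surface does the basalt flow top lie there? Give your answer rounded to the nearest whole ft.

Two edge vectors: SP-2→SP-3 = (200, -481, 19), SP-2→SP-4 = (307, -383, 46).
Normal n = (SP-2→SP-3) × (SP-2→SP-4) = (-14849, -3367, 71067).
So ∂z/∂E = −n_x/n_z = 0.20894 and ∂z/∂N = −n_y/n_z = 0.04738.
Intercept c from SP-2: 2227 + 1.88 − 31.65 = 2197.23.
At (399, 528): z_contact = 83.4 + 25.0 + 2197.23 = 2305.6 ft.
Depth below ground = 2340 − 2305.6 = 34 ft.

34 ft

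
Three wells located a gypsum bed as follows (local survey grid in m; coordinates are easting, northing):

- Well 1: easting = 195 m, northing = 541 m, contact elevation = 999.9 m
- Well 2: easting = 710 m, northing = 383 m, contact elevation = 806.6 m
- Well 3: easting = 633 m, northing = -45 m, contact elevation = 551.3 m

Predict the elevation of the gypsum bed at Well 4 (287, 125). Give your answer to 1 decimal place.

721.3 m

Two edge vectors: Well 1→Well 2 = (515, -158, -193.3), Well 1→Well 3 = (438, -586, -448.6).
Normal n = (Well 1→Well 2) × (Well 1→Well 3) = (-42395, 146363.6, -232586).
So ∂z/∂easting = −n_x/n_z = −0.18228 and ∂z/∂northing = −n_y/n_z = 0.62929.
Intercept c from Well 1: 999.9 + 35.54 − 340.44 = 695.00.
At (287, 125): z = −52.3 + 78.7 + 695.00 = 721.3 m.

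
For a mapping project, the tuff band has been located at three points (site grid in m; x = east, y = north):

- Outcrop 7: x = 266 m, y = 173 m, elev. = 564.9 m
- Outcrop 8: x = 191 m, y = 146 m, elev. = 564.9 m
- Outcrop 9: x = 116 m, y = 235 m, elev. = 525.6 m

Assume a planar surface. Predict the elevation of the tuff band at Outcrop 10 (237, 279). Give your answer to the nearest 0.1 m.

525.5 m

Two edge vectors: Outcrop 7→Outcrop 8 = (-75, -27, 0), Outcrop 7→Outcrop 9 = (-150, 62, -39.3).
Normal n = (Outcrop 7→Outcrop 8) × (Outcrop 7→Outcrop 9) = (1061.1, -2947.5, -8700).
So ∂z/∂x = −n_x/n_z = 0.12197 and ∂z/∂y = −n_y/n_z = −0.33879.
Intercept c from Outcrop 7: 564.9 − 32.44 + 58.61 = 591.07.
At (237, 279): z = 28.9 − 94.5 + 591.07 = 525.5 m.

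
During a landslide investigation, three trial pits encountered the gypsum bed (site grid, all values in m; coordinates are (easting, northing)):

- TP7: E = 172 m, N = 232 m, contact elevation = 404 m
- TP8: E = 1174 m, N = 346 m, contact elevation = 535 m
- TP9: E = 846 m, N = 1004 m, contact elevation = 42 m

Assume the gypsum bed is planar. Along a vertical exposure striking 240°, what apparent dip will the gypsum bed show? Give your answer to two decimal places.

8.34°

Two edge vectors: TP7→TP8 = (1002, 114, 131), TP7→TP9 = (674, 772, -362).
Normal n = (TP7→TP8) × (TP7→TP9) = (-142400, 451018, 696708).
So ∂z/∂E = −n_x/n_z = 0.20439 and ∂z/∂N = −n_y/n_z = −0.64736.
Unit vector along 240° is (sin 240°, cos 240°) = (-0.8660, -0.5000).
Slope in that direction = a·(-0.8660) + b·(-0.5000) = 0.14667.
Apparent dip = arctan|0.14667| = 8.34° (true dip is 34.2°, so apparent ≤ true as expected).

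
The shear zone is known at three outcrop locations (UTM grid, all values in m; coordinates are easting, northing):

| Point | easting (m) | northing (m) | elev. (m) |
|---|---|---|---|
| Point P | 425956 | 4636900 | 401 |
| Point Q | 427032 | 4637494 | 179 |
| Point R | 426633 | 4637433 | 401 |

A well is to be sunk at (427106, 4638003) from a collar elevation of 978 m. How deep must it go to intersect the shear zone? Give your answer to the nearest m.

Two edge vectors: Point P→Point Q = (1076, 594, -222), Point P→Point R = (677, 533, 0).
Normal n = (Point P→Point Q) × (Point P→Point R) = (118326, -150294, 171370).
So ∂z/∂easting = −n_x/n_z = −0.69047091 and ∂z/∂northing = −n_y/n_z = 0.87701465.
Intercept c from Point P: 401 + 294110.23 − 4066629.22 = −3772117.99.
At (427106, 4638003): z_contact = −294904.3 + 4067596.6 − 3772117.99 = 574.3 m.
Depth below ground = 978 − 574.3 = 404 m.

404 m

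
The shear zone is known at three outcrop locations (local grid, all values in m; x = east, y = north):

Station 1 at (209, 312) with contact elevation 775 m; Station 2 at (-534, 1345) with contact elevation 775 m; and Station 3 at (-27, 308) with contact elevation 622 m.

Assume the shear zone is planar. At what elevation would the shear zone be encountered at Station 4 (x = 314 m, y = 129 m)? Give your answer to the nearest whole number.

Two edge vectors: Station 1→Station 2 = (-743, 1033, 0), Station 1→Station 3 = (-236, -4, -153).
Normal n = (Station 1→Station 2) × (Station 1→Station 3) = (-158049, -113679, 246760).
So ∂z/∂x = −n_x/n_z = 0.64050 and ∂z/∂y = −n_y/n_z = 0.46069.
Intercept c from Station 1: 775 − 133.86 − 143.73 = 497.40.
At (314, 129): z = 201.1 + 59.4 + 497.40 = 757.9 m.

758 m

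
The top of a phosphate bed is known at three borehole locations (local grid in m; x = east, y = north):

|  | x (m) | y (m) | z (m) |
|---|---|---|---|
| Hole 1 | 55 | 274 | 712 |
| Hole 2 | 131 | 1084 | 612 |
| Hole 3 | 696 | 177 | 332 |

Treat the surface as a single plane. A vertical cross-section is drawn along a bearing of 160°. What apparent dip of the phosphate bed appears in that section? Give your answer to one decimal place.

Two edge vectors: Hole 1→Hole 2 = (76, 810, -100), Hole 1→Hole 3 = (641, -97, -380).
Normal n = (Hole 1→Hole 2) × (Hole 1→Hole 3) = (-317500, -35220, -526582).
So ∂z/∂x = −n_x/n_z = −0.60295 and ∂z/∂y = −n_y/n_z = −0.06688.
Unit vector along 160° is (sin 160°, cos 160°) = (0.3420, -0.9397).
Slope in that direction = a·(0.3420) + b·(-0.9397) = −0.14337.
Apparent dip = arctan|0.14337| = 8.2° (true dip is 31.2°, so apparent ≤ true as expected).

8.2°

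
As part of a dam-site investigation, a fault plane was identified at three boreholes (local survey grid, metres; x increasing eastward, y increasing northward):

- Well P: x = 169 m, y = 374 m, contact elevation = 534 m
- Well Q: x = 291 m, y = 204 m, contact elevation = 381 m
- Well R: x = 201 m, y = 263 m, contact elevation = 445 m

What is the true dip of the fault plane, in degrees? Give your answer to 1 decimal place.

Two edge vectors: Well P→Well Q = (122, -170, -153), Well P→Well R = (32, -111, -89).
Normal n = (Well P→Well Q) × (Well P→Well R) = (-1853, 5962, -8102).
So ∂z/∂x = −n_x/n_z = −0.22871 and ∂z/∂y = −n_y/n_z = 0.73587.
Gradient magnitude |∇z| = √(a² + b²) = √(0.05231 + 0.54150) = 0.77059.
True dip = arctan(0.77059) = 37.6°, dipping toward SSE (azimuth ≈ 163°).

37.6°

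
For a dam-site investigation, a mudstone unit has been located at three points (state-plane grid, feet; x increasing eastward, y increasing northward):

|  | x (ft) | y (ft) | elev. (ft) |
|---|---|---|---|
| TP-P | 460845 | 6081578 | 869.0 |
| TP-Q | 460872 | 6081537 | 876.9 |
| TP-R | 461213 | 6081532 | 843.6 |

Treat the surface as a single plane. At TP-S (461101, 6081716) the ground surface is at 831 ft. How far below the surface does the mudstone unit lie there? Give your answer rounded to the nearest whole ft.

24 ft

Let the plane be z = a·x + b·y + c.
TP-Q−TP-P: 27a − 41b = 7.9;  TP-R−TP-P: 368a − 46b = −25.4.
Solving gives a = −0.10145891, b = −0.25949733.
Then c = 869 − a·460845 − b·6081578 = 1625779.07.
At (461101, 6081716): z_contact = −46782.8 − 1578189.1 + 1625779.07 = 807.2 ft.
Depth below ground = 831 − 807.2 = 24 ft.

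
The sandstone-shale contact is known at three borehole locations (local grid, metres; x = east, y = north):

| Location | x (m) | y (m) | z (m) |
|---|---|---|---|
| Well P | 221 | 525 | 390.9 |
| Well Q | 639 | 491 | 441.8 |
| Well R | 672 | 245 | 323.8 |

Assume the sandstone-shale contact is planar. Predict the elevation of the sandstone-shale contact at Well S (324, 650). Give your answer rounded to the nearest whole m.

470 m

Let the plane be z = a·x + b·y + c.
Well Q−Well P: 418a − 34b = 50.9;  Well R−Well P: 451a − 280b = −67.1.
Solving gives a = 0.16256, b = 0.50148.
Then c = 390.9 − a·221 − b·525 = 91.70.
At (324, 650): z = 52.7 + 326.0 + 91.70 = 470.3 m.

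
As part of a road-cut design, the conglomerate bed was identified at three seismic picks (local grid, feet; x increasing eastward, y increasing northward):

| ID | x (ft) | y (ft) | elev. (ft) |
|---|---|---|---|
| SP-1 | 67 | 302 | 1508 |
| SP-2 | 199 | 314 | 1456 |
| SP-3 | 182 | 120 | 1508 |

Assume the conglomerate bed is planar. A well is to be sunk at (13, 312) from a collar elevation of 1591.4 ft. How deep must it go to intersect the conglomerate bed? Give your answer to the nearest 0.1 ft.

Let the plane be z = a·x + b·y + c.
SP-2−SP-1: 132a + 12b = −52;  SP-3−SP-1: 115a − 182b = 0.
Solving gives a = −0.37254, b = −0.23540.
Then c = 1508 − a·67 − b·302 = 1604.05.
At (13, 312): z_contact = −4.84 − 73.44 + 1604.05 = 1525.76 ft.
Depth below ground = 1591.4 − 1525.76 = 65.6 ft.

65.6 ft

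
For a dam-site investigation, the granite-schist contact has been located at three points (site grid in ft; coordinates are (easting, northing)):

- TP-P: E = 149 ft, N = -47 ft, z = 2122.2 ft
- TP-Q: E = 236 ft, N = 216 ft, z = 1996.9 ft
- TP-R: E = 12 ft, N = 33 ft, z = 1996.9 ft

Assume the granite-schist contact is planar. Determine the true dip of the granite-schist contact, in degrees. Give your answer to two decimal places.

Two edge vectors: TP-P→TP-Q = (87, 263, -125.3), TP-P→TP-R = (-137, 80, -125.3).
Normal n = (TP-P→TP-Q) × (TP-P→TP-R) = (-22929.9, 28067.2, 42991).
So ∂z/∂E = −n_x/n_z = 0.53337 and ∂z/∂N = −n_y/n_z = −0.65286.
Gradient magnitude |∇z| = √(a² + b²) = √(0.28448 + 0.42623) = 0.84303.
True dip = arctan(0.84303) = 40.13°, dipping toward NW (azimuth ≈ 321°).

40.13°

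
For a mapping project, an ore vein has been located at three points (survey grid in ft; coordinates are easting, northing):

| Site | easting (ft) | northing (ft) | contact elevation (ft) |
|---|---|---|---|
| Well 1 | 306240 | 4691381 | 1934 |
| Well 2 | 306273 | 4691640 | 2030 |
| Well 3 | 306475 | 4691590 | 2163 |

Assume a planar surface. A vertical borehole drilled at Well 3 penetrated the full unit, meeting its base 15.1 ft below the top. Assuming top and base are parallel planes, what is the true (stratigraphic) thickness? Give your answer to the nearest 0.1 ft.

11.9 ft

Let the plane be z = a·easting + b·northing + c.
Well 2−Well 1: 33a + 259b = 96;  Well 3−Well 1: 235a + 209b = 229.
Solving gives a = 0.72723, b = 0.27800.
|∇z| = √(a²+b²) = 0.77855, so dip δ = arctan(0.77855) = 37.90°.
True thickness = vertical thickness × cos δ = 15.1 × cos 37.90° = 11.9 ft.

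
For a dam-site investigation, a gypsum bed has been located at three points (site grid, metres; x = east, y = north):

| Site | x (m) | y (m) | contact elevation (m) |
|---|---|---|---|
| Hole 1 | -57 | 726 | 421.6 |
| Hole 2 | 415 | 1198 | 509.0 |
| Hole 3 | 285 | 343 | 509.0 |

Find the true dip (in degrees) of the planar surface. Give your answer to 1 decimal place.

12.5°

Two edge vectors: Hole 1→Hole 2 = (472, 472, 87.4), Hole 1→Hole 3 = (342, -383, 87.4).
Normal n = (Hole 1→Hole 2) × (Hole 1→Hole 3) = (74727, -11362, -342200).
So ∂z/∂x = −n_x/n_z = 0.21837 and ∂z/∂y = −n_y/n_z = −0.03320.
Gradient magnitude |∇z| = √(a² + b²) = √(0.04769 + 0.00110) = 0.22088.
True dip = arctan(0.22088) = 12.5°, dipping toward W (azimuth ≈ 279°).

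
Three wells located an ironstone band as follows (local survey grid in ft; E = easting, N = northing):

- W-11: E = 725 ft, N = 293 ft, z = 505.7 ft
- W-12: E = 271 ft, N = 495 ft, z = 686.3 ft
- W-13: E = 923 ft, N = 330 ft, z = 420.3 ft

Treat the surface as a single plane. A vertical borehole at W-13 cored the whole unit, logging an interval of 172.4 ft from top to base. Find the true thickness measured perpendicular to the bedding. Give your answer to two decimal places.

Two edge vectors: W-11→W-12 = (-454, 202, 180.6), W-11→W-13 = (198, 37, -85.4).
Normal n = (W-11→W-12) × (W-11→W-13) = (-23933, -3012.8, -56794).
So ∂z/∂E = −n_x/n_z = −0.42140 and ∂z/∂N = −n_y/n_z = −0.05305.
|∇z| = √(a²+b²) = 0.42473, so dip δ = arctan(0.42473) = 23.01°.
True thickness = vertical thickness × cos δ = 172.4 × cos 23.01° = 158.68 ft.

158.68 ft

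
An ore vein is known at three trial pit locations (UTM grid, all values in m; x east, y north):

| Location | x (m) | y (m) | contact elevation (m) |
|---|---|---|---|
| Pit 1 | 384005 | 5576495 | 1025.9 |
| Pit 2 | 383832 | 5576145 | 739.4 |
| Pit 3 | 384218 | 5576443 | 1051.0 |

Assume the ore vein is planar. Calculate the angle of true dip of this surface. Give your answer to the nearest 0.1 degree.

36.3°

Two edge vectors: Pit 1→Pit 2 = (-173, -350, -286.5), Pit 1→Pit 3 = (213, -52, 25.1).
Normal n = (Pit 1→Pit 2) × (Pit 1→Pit 3) = (-23683, -56682.2, 83546).
So ∂z/∂x = −n_x/n_z = 0.28347 and ∂z/∂y = −n_y/n_z = 0.67845.
Gradient magnitude |∇z| = √(a² + b²) = √(0.08036 + 0.46030) = 0.73529.
True dip = arctan(0.73529) = 36.3°, dipping toward SSW (azimuth ≈ 203°).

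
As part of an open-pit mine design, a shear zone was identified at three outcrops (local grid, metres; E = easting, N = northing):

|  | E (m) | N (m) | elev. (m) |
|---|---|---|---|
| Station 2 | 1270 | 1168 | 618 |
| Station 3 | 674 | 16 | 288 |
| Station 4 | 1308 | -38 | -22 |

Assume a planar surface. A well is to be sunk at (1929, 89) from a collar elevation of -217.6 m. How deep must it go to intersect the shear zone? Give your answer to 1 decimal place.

15.1 m

Two edge vectors: Station 2→Station 3 = (-596, -1152, -330), Station 2→Station 4 = (38, -1206, -640).
Normal n = (Station 2→Station 3) × (Station 2→Station 4) = (339300, -393980, 762552).
So ∂z/∂E = −n_x/n_z = −0.444953 and ∂z/∂N = −n_y/n_z = 0.516660.
Intercept c from Station 2: 618 + 565.09 − 603.46 = 579.63.
At (1929, 89): z_contact = −858.31 + 45.98 + 579.63 = -232.70 m.
Depth below ground = -217.6 − (-232.70) = 15.1 m.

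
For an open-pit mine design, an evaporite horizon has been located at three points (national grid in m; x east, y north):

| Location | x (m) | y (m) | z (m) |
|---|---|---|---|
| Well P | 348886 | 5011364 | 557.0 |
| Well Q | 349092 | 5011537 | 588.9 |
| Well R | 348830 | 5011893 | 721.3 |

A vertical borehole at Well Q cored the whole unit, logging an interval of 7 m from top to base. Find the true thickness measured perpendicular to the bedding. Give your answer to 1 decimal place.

6.7 m

Let the plane be z = a·x + b·y + c.
Well Q−Well P: 206a + 173b = 31.9;  Well R−Well P: −56a + 529b = 164.3.
Solving gives a = −0.09733, b = 0.30028.
|∇z| = √(a²+b²) = 0.31566, so dip δ = arctan(0.31566) = 17.52°.
True thickness = vertical thickness × cos δ = 7 × cos 17.52° = 6.7 m.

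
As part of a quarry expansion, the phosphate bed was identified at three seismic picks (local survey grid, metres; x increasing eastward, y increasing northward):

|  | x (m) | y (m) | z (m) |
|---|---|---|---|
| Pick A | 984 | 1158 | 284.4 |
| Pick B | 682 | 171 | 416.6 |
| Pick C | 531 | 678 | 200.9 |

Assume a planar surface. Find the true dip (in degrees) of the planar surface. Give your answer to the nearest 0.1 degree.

Two edge vectors: Pick A→Pick B = (-302, -987, 132.2), Pick A→Pick C = (-453, -480, -83.5).
Normal n = (Pick A→Pick B) × (Pick A→Pick C) = (145870.5, -85103.6, -302151).
So ∂z/∂x = −n_x/n_z = 0.48277 and ∂z/∂y = −n_y/n_z = −0.28166.
Gradient magnitude |∇z| = √(a² + b²) = √(0.23307 + 0.07933) = 0.55893.
True dip = arctan(0.55893) = 29.2°, dipping toward WNW (azimuth ≈ 300°).

29.2°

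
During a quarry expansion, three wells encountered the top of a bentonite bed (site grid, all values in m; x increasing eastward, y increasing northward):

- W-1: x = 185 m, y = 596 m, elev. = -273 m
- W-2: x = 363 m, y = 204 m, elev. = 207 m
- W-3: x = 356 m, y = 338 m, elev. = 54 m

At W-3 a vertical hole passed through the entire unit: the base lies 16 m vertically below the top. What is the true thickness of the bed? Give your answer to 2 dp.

10.50 m

Two edge vectors: W-1→W-2 = (178, -392, 480), W-1→W-3 = (171, -258, 327).
Normal n = (W-1→W-2) × (W-1→W-3) = (-4344, 23874, 21108).
So ∂z/∂x = −n_x/n_z = 0.20580 and ∂z/∂y = −n_y/n_z = −1.13104.
|∇z| = √(a²+b²) = 1.14961, so dip δ = arctan(1.14961) = 48.98°.
True thickness = vertical thickness × cos δ = 16 × cos 48.98° = 10.50 m.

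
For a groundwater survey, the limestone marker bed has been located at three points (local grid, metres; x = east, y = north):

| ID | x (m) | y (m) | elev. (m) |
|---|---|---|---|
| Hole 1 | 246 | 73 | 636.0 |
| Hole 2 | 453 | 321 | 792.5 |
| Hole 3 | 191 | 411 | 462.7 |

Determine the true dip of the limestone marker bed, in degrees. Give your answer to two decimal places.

Let the plane be z = a·x + b·y + c.
Hole 2−Hole 1: 207a + 248b = 156.5;  Hole 3−Hole 1: −55a + 338b = −173.3.
Solving gives a = 1.14675, b = −0.32612.
Gradient magnitude |∇z| = √(a² + b²) = √(1.31504 + 0.10635) = 1.19222.
True dip = arctan(1.19222) = 50.01°, dipping toward WNW (azimuth ≈ 286°).

50.01°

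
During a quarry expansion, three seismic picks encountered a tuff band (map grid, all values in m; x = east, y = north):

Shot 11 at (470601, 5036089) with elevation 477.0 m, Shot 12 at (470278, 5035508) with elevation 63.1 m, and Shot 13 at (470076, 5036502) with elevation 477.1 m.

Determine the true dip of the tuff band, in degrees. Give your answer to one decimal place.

32.2°

Let the plane be z = a·x + b·y + c.
Shot 12−Shot 11: −323a − 581b = −413.9;  Shot 13−Shot 11: −525a + 413b = 0.1.
Solving gives a = 0.38977, b = 0.49571.
Gradient magnitude |∇z| = √(a² + b²) = √(0.15192 + 0.24573) = 0.63059.
True dip = arctan(0.63059) = 32.2°, dipping toward SW (azimuth ≈ 218°).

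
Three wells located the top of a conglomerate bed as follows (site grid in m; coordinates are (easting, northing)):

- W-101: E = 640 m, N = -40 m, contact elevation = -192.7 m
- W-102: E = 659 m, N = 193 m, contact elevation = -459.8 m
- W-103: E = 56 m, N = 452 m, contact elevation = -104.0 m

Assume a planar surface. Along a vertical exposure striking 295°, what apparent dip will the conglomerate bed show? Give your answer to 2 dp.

Two edge vectors: W-101→W-102 = (19, 233, -267.1), W-101→W-103 = (-584, 492, 88.7).
Normal n = (W-101→W-102) × (W-101→W-103) = (152080.3, 154301.1, 145420).
So ∂z/∂E = −n_x/n_z = −1.04580 and ∂z/∂N = −n_y/n_z = −1.06107.
Unit vector along 295° is (sin 295°, cos 295°) = (-0.9063, 0.4226).
Slope in that direction = a·(-0.9063) + b·(0.4226) = 0.49939.
Apparent dip = arctan|0.49939| = 26.54° (true dip is 56.1°, so apparent ≤ true as expected).

26.54°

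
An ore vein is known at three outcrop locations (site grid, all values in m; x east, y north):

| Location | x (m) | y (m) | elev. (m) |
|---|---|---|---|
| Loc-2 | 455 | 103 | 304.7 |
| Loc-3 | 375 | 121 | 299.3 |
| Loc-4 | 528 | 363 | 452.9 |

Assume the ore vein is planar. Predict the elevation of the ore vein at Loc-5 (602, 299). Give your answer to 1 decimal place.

Let the plane be z = a·x + b·y + c.
Loc-3−Loc-2: −80a + 18b = −5.4;  Loc-4−Loc-2: 73a + 260b = 148.2.
Solving gives a = 0.18412, b = 0.51831.
Then c = 304.7 − a·455 − b·103 = 167.54.
At (602, 299): z = 110.8 + 155.0 + 167.54 = 433.4 m.

433.4 m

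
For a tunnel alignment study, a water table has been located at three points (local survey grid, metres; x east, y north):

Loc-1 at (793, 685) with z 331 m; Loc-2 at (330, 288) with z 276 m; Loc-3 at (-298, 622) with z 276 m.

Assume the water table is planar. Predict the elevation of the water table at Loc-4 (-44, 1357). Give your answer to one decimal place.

Let the plane be z = a·x + b·y + c.
Loc-2−Loc-1: −463a − 397b = −55;  Loc-3−Loc-1: −1091a − 63b = −55.
Solving gives a = 0.045475, b = 0.085504.
Then c = 331 − a·793 − b·685 = 236.37.
At (-44, 1357): z = −2.0 + 116.0 + 236.37 = 350.4 m.

350.4 m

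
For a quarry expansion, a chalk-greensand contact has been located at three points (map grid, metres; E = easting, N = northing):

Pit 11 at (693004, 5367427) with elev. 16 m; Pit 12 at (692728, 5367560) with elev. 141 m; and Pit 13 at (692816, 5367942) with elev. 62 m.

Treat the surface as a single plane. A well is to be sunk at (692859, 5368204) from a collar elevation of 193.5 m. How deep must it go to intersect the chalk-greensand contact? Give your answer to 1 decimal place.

177.1 m

Two edge vectors: Pit 11→Pit 12 = (-276, 133, 125), Pit 11→Pit 13 = (-188, 515, 46).
Normal n = (Pit 11→Pit 12) × (Pit 11→Pit 13) = (-58257, -10804, -117136).
So ∂z/∂E = −n_x/n_z = −0.497344967 and ∂z/∂N = −n_y/n_z = −0.092234667.
Intercept c from Pit 11: 16 + 344662.05 + 495062.84 = 839740.90.
At (692859, 5368204): z_contact = −344589.94 − 495134.51 + 839740.90 = 16.45 m.
Depth below ground = 193.5 − 16.45 = 177.1 m.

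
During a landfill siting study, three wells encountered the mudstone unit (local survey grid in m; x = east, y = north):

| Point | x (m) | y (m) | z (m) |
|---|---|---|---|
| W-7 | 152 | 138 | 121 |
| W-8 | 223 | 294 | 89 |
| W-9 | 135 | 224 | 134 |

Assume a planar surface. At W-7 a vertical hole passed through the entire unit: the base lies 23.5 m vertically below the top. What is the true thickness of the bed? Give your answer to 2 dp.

Let the plane be z = a·x + b·y + c.
W-8−W-7: 71a + 156b = −32;  W-9−W-7: −17a + 86b = 13.
Solving gives a = −0.54579, b = 0.04327.
|∇z| = √(a²+b²) = 0.54750, so dip δ = arctan(0.54750) = 28.70°.
True thickness = vertical thickness × cos δ = 23.5 × cos 28.70° = 20.61 m.

20.61 m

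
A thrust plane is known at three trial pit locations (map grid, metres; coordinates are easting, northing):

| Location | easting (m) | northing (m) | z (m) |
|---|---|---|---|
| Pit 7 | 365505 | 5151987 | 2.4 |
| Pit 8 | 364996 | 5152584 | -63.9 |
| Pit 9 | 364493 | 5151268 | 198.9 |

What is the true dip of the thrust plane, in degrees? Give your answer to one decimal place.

10.6°

Two edge vectors: Pit 7→Pit 8 = (-509, 597, -66.3), Pit 7→Pit 9 = (-1012, -719, 196.5).
Normal n = (Pit 7→Pit 8) × (Pit 7→Pit 9) = (69640.8, 167114.1, 970135).
So ∂z/∂easting = −n_x/n_z = −0.07178 and ∂z/∂northing = −n_y/n_z = −0.17226.
Gradient magnitude |∇z| = √(a² + b²) = √(0.00515 + 0.02967) = 0.18662.
True dip = arctan(0.18662) = 10.6°, dipping toward NNE (azimuth ≈ 023°).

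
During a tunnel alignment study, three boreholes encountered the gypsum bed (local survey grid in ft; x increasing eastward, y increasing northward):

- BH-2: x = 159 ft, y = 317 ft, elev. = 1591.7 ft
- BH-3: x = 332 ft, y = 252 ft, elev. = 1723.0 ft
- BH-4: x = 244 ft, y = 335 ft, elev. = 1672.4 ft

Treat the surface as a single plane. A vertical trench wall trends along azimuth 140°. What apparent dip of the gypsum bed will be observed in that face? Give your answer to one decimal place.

Let the plane be z = a·x + b·y + c.
BH-3−BH-2: 173a − 65b = 131.3;  BH-4−BH-2: 85a + 18b = 80.7.
Solving gives a = 0.88076, b = 0.32418.
Unit vector along 140° is (sin 140°, cos 140°) = (0.6428, -0.7660).
Slope in that direction = a·(0.6428) + b·(-0.7660) = 0.31781.
Apparent dip = arctan|0.31781| = 17.6° (true dip is 43.2°, so apparent ≤ true as expected).

17.6°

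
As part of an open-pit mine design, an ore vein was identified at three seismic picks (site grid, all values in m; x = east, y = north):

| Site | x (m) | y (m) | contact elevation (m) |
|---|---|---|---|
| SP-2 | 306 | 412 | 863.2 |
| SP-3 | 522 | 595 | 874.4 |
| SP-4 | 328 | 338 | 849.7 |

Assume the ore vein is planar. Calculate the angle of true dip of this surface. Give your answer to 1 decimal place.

10.1°

Let the plane be z = a·x + b·y + c.
SP-3−SP-2: 216a + 183b = 11.2;  SP-4−SP-2: 22a − 74b = −13.5.
Solving gives a = −0.08204, b = 0.15804.
Gradient magnitude |∇z| = √(a² + b²) = √(0.00673 + 0.02498) = 0.17807.
True dip = arctan(0.17807) = 10.1°, dipping toward SSE (azimuth ≈ 153°).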